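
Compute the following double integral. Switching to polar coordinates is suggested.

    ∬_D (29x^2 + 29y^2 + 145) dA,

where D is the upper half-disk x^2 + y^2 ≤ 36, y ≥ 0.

The region D is 0 ≤ r ≤ 6, 0 ≤ θ ≤ π in polar coordinates, where x = r cos(θ), y = r sin(θ), and dA = r dr dθ.

Under the substitution, the integrand becomes 29r^2 + 145, so

    ∬_D (29x^2 + 29y^2 + 145) dA = ∫_{0}^{π} ∫_{0}^{6} (29r^2 + 145) · r dr dθ.

Inner integral (in r): ∫_{0}^{6} (29r^2 + 145) · r dr = 12006.

Outer integral (in θ): ∫_{0}^{π} (12006) dθ = 12006π.

Therefore ∬_D (29x^2 + 29y^2 + 145) dA = 12006π.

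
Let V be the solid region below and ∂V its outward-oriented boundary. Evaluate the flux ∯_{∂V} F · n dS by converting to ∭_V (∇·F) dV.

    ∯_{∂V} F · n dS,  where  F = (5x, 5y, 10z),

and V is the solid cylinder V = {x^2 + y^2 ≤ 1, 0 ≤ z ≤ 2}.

By the divergence theorem,

    ∯_{∂V} F · n dS = ∭_V (∇ · F) dV.

Compute the divergence:
    ∇ · F = ∂F_x/∂x + ∂F_y/∂y + ∂F_z/∂z = 5 + 5 + 10 = 20.

In cylindrical coordinates, x = r cos(θ), y = r sin(θ), z = z, dV = r dr dθ dz, with 0 ≤ r ≤ 1, 0 ≤ θ ≤ 2π, 0 ≤ z ≤ 2.

The integrand, after substitution and multiplying by the volume element, becomes (20) · r, so

    ∭_V (∇·F) dV = ∫_0^{2π} ∫_0^{1} ∫_0^{2} (20) · r dz dr dθ.

Inner (z from 0 to 2): 40r.
Middle (r from 0 to 1): 20.
Outer (θ from 0 to 2π): 40π.

Therefore ∯_{∂V} F · n dS = 40π.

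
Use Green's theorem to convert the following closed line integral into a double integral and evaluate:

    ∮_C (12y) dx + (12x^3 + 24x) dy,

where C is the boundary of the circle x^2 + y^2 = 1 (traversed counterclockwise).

Green's theorem converts the closed line integral into a double integral over the enclosed region D:

    ∮_C P dx + Q dy = ∬_D (∂Q/∂x - ∂P/∂y) dA.

Here P = 12y, Q = 12x^3 + 24x, so

    ∂Q/∂x = 36x^2 + 24,    ∂P/∂y = 12,
    ∂Q/∂x - ∂P/∂y = 36x^2 + 12.

D is the region x^2 + y^2 ≤ 1. Evaluating the double integral:

In polar coordinates (x = r cos θ, y = r sin θ, dA = r dr dθ) the integrand becomes 36r^2cos(θ)^2 + 12, so

    ∬_D (36x^2 + 12) dA = ∫_0^{2π} ∫_0^{1} (36r^2cos(θ)^2 + 12) · r dr dθ.

Inner (r from 0 to 1): 9cos(θ)^2 + 6.
Outer (θ from 0 to 2π): 21π.

Therefore ∮_C P dx + Q dy = 21π.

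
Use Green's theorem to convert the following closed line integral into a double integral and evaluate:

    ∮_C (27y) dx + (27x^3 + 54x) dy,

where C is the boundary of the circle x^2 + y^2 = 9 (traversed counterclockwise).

Green's theorem converts the closed line integral into a double integral over the enclosed region D:

    ∮_C P dx + Q dy = ∬_D (∂Q/∂x - ∂P/∂y) dA.

Here P = 27y, Q = 27x^3 + 54x, so

    ∂Q/∂x = 81x^2 + 54,    ∂P/∂y = 27,
    ∂Q/∂x - ∂P/∂y = 81x^2 + 27.

D is the region x^2 + y^2 ≤ 9. Evaluating the double integral:

In polar coordinates (x = r cos θ, y = r sin θ, dA = r dr dθ) the integrand becomes 81r^2cos(θ)^2 + 27, so

    ∬_D (81x^2 + 27) dA = ∫_0^{2π} ∫_0^{3} (81r^2cos(θ)^2 + 27) · r dr dθ.

Inner (r from 0 to 3): 6561cos(θ)^2/4 + 243/2.
Outer (θ from 0 to 2π): 7533π/4.

Therefore ∮_C P dx + Q dy = 7533π/4.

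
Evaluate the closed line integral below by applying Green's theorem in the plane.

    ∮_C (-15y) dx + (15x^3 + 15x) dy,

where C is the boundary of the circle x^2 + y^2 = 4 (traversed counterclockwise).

Green's theorem converts the closed line integral into a double integral over the enclosed region D:

    ∮_C P dx + Q dy = ∬_D (∂Q/∂x - ∂P/∂y) dA.

Here P = -15y, Q = 15x^3 + 15x, so

    ∂Q/∂x = 45x^2 + 15,    ∂P/∂y = -15,
    ∂Q/∂x - ∂P/∂y = 45x^2 + 30.

D is the region x^2 + y^2 ≤ 4. Evaluating the double integral:

In polar coordinates (x = r cos θ, y = r sin θ, dA = r dr dθ) the integrand becomes 45r^2cos(θ)^2 + 30, so

    ∬_D (45x^2 + 30) dA = ∫_0^{2π} ∫_0^{2} (45r^2cos(θ)^2 + 30) · r dr dθ.

Inner (r from 0 to 2): 180cos(θ)^2 + 60.
Outer (θ from 0 to 2π): 300π.

Therefore ∮_C P dx + Q dy = 300π.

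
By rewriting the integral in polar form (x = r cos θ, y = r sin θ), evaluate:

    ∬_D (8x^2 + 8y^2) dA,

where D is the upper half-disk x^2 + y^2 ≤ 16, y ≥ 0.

The region D is 0 ≤ r ≤ 4, 0 ≤ θ ≤ π in polar coordinates, where x = r cos(θ), y = r sin(θ), and dA = r dr dθ.

Under the substitution, the integrand becomes 8r^2, so

    ∬_D (8x^2 + 8y^2) dA = ∫_{0}^{π} ∫_{0}^{4} (8r^2) · r dr dθ.

Inner integral (in r): ∫_{0}^{4} (8r^2) · r dr = 512.

Outer integral (in θ): ∫_{0}^{π} (512) dθ = 512π.

Therefore ∬_D (8x^2 + 8y^2) dA = 512π.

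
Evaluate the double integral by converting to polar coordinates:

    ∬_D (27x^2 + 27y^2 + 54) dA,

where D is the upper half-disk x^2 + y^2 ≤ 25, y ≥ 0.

The region D is 0 ≤ r ≤ 5, 0 ≤ θ ≤ π in polar coordinates, where x = r cos(θ), y = r sin(θ), and dA = r dr dθ.

Under the substitution, the integrand becomes 27r^2 + 54, so

    ∬_D (27x^2 + 27y^2 + 54) dA = ∫_{0}^{π} ∫_{0}^{5} (27r^2 + 54) · r dr dθ.

Inner integral (in r): ∫_{0}^{5} (27r^2 + 54) · r dr = 19575/4.

Outer integral (in θ): ∫_{0}^{π} (19575/4) dθ = 19575π/4.

Therefore ∬_D (27x^2 + 27y^2 + 54) dA = 19575π/4.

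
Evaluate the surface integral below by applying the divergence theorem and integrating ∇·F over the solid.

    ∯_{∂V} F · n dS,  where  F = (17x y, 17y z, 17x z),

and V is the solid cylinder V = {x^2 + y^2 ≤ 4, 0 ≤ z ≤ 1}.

By the divergence theorem,

    ∯_{∂V} F · n dS = ∭_V (∇ · F) dV.

Compute the divergence:
    ∇ · F = ∂F_x/∂x + ∂F_y/∂y + ∂F_z/∂z = 17y + 17z + 17x = 17x + 17y + 17z.

In cylindrical coordinates, x = r cos(θ), y = r sin(θ), z = z, dV = r dr dθ dz, with 0 ≤ r ≤ 2, 0 ≤ θ ≤ 2π, 0 ≤ z ≤ 1.

The integrand, after substitution and multiplying by the volume element, becomes (17sqrt(2)r sin(θ + π/4) + 17z) · r, so

    ∭_V (∇·F) dV = ∫_0^{2π} ∫_0^{2} ∫_0^{1} (17sqrt(2)r sin(θ + π/4) + 17z) · r dz dr dθ.

Inner (z from 0 to 1): 17r (2sqrt(2)r sin(θ + π/4) + 1)/2.
Middle (r from 0 to 2): 136sqrt(2)sin(θ + π/4)/3 + 17.
Outer (θ from 0 to 2π): 34π.

Therefore ∯_{∂V} F · n dS = 34π.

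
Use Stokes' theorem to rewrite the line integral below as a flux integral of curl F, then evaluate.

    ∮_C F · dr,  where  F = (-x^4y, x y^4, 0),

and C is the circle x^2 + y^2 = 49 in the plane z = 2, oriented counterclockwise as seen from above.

Let S be the flat disk x^2 + y^2 ≤ 49 in the plane z = 2, with upward unit normal n̂ = ẑ. By Stokes' theorem,

    ∮_C F · dr = ∬_S (∇ × F) · n̂ dS = ∬_D (curl F)_z dA,

where D is the disk x^2 + y^2 ≤ 49.

Compute the curl of F = (-x^4y, x y^4, 0):
    (∇ × F)_x = ∂F_z/∂y - ∂F_y/∂z = 0,
    (∇ × F)_y = ∂F_x/∂z - ∂F_z/∂x = 0,
    (∇ × F)_z = ∂F_y/∂x - ∂F_x/∂y = x^4 + y^4.

On z = 2, (curl F)_z = x^4 + y^4.

Convert to polar (x = r cos θ, y = r sin θ, dA = r dr dθ); the integrand becomes r^4(sin(θ)^4 + cos(θ)^4), so

    ∬_D (curl F)_z dA = ∫_0^{2π} ∫_0^{7} (r^4(sin(θ)^4 + cos(θ)^4)) · r dr dθ.

Inner (r from 0 to 7): 117649sin(θ)^4/6 + 117649cos(θ)^4/6.
Outer (θ from 0 to 2π): 117649π/4.

Therefore ∮_C F · dr = 117649π/4.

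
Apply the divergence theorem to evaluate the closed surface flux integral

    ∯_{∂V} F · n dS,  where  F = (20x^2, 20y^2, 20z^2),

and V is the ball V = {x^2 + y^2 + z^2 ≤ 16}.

By the divergence theorem,

    ∯_{∂V} F · n dS = ∭_V (∇ · F) dV.

Compute the divergence:
    ∇ · F = ∂F_x/∂x + ∂F_y/∂y + ∂F_z/∂z = 40x + 40y + 40z.

In spherical coordinates, x = ρ sin(φ) cos(θ), y = ρ sin(φ) sin(θ), z = ρ cos(φ), dV = ρ^2 sin(φ) dρ dφ dθ, with 0 ≤ ρ ≤ 4, 0 ≤ φ ≤ π, 0 ≤ θ ≤ 2π.

The integrand, after substitution and multiplying by the volume element, becomes (40ρ (sqrt(2)sin(φ)sin(θ + π/4) + cos(φ))) · ρ^2 sin(φ), so

    ∭_V (∇·F) dV = ∫_0^{2π} ∫_0^{π} ∫_0^{4} (40ρ (sqrt(2)sin(φ)sin(θ + π/4) + cos(φ))) · ρ^2 sin(φ) dρ dφ dθ.

Inner (ρ from 0 to 4): 2560(sqrt(2)sin(φ)sin(θ + π/4) + cos(φ))sin(φ).
Middle (φ from 0 to π): 1280sqrt(2)π sin(θ + π/4).
Outer (θ from 0 to 2π): 0.

Therefore ∯_{∂V} F · n dS = 0.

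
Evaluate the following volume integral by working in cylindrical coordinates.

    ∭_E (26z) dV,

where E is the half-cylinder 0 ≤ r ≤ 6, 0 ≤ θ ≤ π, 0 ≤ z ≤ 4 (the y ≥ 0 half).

In cylindrical coordinates, x = r cos(θ), y = r sin(θ), z = z, and dV = r dr dθ dz.

The integrand becomes 26z, so

    ∭_E (26z) dV = ∫_{0}^{π} ∫_{0}^{6} ∫_{0}^{4} (26z) · r dz dr dθ.

Inner (z): 208r.
Middle (r from 0 to 6): 3744.
Outer (θ): 3744π.

Therefore the triple integral equals 3744π.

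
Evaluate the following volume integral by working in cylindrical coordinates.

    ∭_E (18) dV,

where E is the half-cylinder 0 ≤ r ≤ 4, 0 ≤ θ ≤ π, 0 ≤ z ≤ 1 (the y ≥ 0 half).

In cylindrical coordinates, x = r cos(θ), y = r sin(θ), z = z, and dV = r dr dθ dz.

The integrand becomes 18, so

    ∭_E (18) dV = ∫_{0}^{π} ∫_{0}^{4} ∫_{0}^{1} (18) · r dz dr dθ.

Inner (z): 18r.
Middle (r from 0 to 4): 144.
Outer (θ): 144π.

Therefore the triple integral equals 144π.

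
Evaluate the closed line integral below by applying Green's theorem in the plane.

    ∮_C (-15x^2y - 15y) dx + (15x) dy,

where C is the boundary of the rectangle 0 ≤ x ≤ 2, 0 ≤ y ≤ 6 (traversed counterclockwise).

Green's theorem converts the closed line integral into a double integral over the enclosed region D:

    ∮_C P dx + Q dy = ∬_D (∂Q/∂x - ∂P/∂y) dA.

Here P = -15x^2y - 15y, Q = 15x, so

    ∂Q/∂x = 15,    ∂P/∂y = -15x^2 - 15,
    ∂Q/∂x - ∂P/∂y = 15x^2 + 30.

D is the region 0 ≤ x ≤ 2, 0 ≤ y ≤ 6. Evaluating the double integral:

    ∬_D (15x^2 + 30) dA = ∫_0^{2} ∫_0^{6} (15x^2 + 30) dy dx.

Inner (y from 0 to 6): 90x^2 + 180.
Outer (x from 0 to 2): 600.

Therefore ∮_C P dx + Q dy = 600.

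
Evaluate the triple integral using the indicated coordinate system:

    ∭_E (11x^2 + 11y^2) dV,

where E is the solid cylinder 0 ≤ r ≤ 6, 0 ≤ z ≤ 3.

In cylindrical coordinates, x = r cos(θ), y = r sin(θ), z = z, and dV = r dr dθ dz.

The integrand becomes 11r^2, so

    ∭_E (11x^2 + 11y^2) dV = ∫_{0}^{2π} ∫_{0}^{6} ∫_{0}^{3} (11r^2) · r dz dr dθ.

Inner (z): 33r^3.
Middle (r from 0 to 6): 10692.
Outer (θ): 21384π.

Therefore the triple integral equals 21384π.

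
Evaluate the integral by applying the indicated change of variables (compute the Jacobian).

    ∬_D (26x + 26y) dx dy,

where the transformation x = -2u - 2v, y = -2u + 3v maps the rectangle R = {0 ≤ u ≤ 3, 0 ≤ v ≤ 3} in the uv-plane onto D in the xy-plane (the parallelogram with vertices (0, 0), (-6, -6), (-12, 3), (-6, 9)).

Compute the Jacobian determinant of (x, y) with respect to (u, v):

    ∂(x,y)/∂(u,v) = | -2  -2 | = (-2)(3) - (-2)(-2) = -10.
                   | -2  3 |

Its absolute value is |J| = 10 (the area scaling factor).

Substituting x = -2u - 2v, y = -2u + 3v into the integrand,

    26x + 26y → -104u + 26v,

so the integral becomes

    ∬_R (-104u + 26v) · |J| du dv = ∫_0^3 ∫_0^3 (-1040u + 260v) dv du.

Inner (v): 1170 - 3120u.
Outer (u): -10530.

Therefore ∬_D (26x + 26y) dx dy = -10530.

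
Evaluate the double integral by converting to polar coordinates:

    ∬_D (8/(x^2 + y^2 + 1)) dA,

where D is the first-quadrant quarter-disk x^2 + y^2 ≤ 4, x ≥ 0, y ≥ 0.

The region D is 0 ≤ r ≤ 2, 0 ≤ θ ≤ π/2 in polar coordinates, where x = r cos(θ), y = r sin(θ), and dA = r dr dθ.

Under the substitution, the integrand becomes 8/(r^2 + 1), so

    ∬_D (8/(x^2 + y^2 + 1)) dA = ∫_{0}^{π/2} ∫_{0}^{2} (8/(r^2 + 1)) · r dr dθ.

Inner integral (in r): ∫_{0}^{2} (8/(r^2 + 1)) · r dr = log(625).

Outer integral (in θ): ∫_{0}^{π/2} (log(625)) dθ = 2π log(5).

Therefore ∬_D (8/(x^2 + y^2 + 1)) dA = 2π log(5).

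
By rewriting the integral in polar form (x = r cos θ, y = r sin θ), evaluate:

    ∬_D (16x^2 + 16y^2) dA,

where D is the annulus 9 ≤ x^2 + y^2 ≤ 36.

The region D is 3 ≤ r ≤ 6, 0 ≤ θ ≤ 2π in polar coordinates, where x = r cos(θ), y = r sin(θ), and dA = r dr dθ.

Under the substitution, the integrand becomes 16r^2, so

    ∬_D (16x^2 + 16y^2) dA = ∫_{0}^{2π} ∫_{3}^{6} (16r^2) · r dr dθ.

Inner integral (in r): ∫_{3}^{6} (16r^2) · r dr = 4860.

Outer integral (in θ): ∫_{0}^{2π} (4860) dθ = 9720π.

Therefore ∬_D (16x^2 + 16y^2) dA = 9720π.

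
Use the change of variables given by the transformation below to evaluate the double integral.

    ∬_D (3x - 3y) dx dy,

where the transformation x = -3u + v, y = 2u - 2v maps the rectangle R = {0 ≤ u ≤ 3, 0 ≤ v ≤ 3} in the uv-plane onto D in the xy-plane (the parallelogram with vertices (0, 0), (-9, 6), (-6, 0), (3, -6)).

Compute the Jacobian determinant of (x, y) with respect to (u, v):

    ∂(x,y)/∂(u,v) = | -3  1 | = (-3)(-2) - (1)(2) = 4.
                   | 2  -2 |

Its absolute value is |J| = 4 (the area scaling factor).

Substituting x = -3u + v, y = 2u - 2v into the integrand,

    3x - 3y → -15u + 9v,

so the integral becomes

    ∬_R (-15u + 9v) · |J| du dv = ∫_0^3 ∫_0^3 (-60u + 36v) dv du.

Inner (v): 162 - 180u.
Outer (u): -324.

Therefore ∬_D (3x - 3y) dx dy = -324.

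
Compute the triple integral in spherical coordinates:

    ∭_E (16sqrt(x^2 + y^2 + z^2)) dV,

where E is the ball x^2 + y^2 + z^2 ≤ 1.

In spherical coordinates, x = ρ sin(φ) cos(θ), y = ρ sin(φ) sin(θ), z = ρ cos(φ), and dV = ρ^2 sin(φ) dρ dφ dθ.

The integrand becomes 16ρ, so

    ∭_E (16sqrt(x^2 + y^2 + z^2)) dV = ∫_{0}^{2π} ∫_{0}^{π} ∫_{0}^{1} (16ρ) · ρ^2 sin(φ) dρ dφ dθ.

Inner (ρ): 4sin(φ).
Middle (φ): 8.
Outer (θ): 16π.

Therefore the triple integral equals 16π.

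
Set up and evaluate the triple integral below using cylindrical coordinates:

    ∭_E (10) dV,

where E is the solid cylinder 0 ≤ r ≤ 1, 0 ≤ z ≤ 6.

In cylindrical coordinates, x = r cos(θ), y = r sin(θ), z = z, and dV = r dr dθ dz.

The integrand becomes 10, so

    ∭_E (10) dV = ∫_{0}^{2π} ∫_{0}^{1} ∫_{0}^{6} (10) · r dz dr dθ.

Inner (z): 60r.
Middle (r from 0 to 1): 30.
Outer (θ): 60π.

Therefore the triple integral equals 60π.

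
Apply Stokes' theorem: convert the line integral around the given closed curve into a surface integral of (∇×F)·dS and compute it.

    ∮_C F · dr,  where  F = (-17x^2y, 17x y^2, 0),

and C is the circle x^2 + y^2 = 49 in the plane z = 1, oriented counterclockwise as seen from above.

Let S be the flat disk x^2 + y^2 ≤ 49 in the plane z = 1, with upward unit normal n̂ = ẑ. By Stokes' theorem,

    ∮_C F · dr = ∬_S (∇ × F) · n̂ dS = ∬_D (curl F)_z dA,

where D is the disk x^2 + y^2 ≤ 49.

Compute the curl of F = (-17x^2y, 17x y^2, 0):
    (∇ × F)_x = ∂F_z/∂y - ∂F_y/∂z = 0,
    (∇ × F)_y = ∂F_x/∂z - ∂F_z/∂x = 0,
    (∇ × F)_z = ∂F_y/∂x - ∂F_x/∂y = 17x^2 + 17y^2.

On z = 1, (curl F)_z = 17x^2 + 17y^2.

Convert to polar (x = r cos θ, y = r sin θ, dA = r dr dθ); the integrand becomes 17r^2, so

    ∬_D (curl F)_z dA = ∫_0^{2π} ∫_0^{7} (17r^2) · r dr dθ.

Inner (r from 0 to 7): 40817/4.
Outer (θ from 0 to 2π): 40817π/2.

Therefore ∮_C F · dr = 40817π/2.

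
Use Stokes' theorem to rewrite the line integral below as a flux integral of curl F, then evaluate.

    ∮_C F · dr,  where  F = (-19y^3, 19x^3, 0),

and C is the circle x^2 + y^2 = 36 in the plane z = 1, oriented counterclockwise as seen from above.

Let S be the flat disk x^2 + y^2 ≤ 36 in the plane z = 1, with upward unit normal n̂ = ẑ. By Stokes' theorem,

    ∮_C F · dr = ∬_S (∇ × F) · n̂ dS = ∬_D (curl F)_z dA,

where D is the disk x^2 + y^2 ≤ 36.

Compute the curl of F = (-19y^3, 19x^3, 0):
    (∇ × F)_x = ∂F_z/∂y - ∂F_y/∂z = 0,
    (∇ × F)_y = ∂F_x/∂z - ∂F_z/∂x = 0,
    (∇ × F)_z = ∂F_y/∂x - ∂F_x/∂y = 57x^2 + 57y^2.

On z = 1, (curl F)_z = 57x^2 + 57y^2.

Convert to polar (x = r cos θ, y = r sin θ, dA = r dr dθ); the integrand becomes 57r^2, so

    ∬_D (curl F)_z dA = ∫_0^{2π} ∫_0^{6} (57r^2) · r dr dθ.

Inner (r from 0 to 6): 18468.
Outer (θ from 0 to 2π): 36936π.

Therefore ∮_C F · dr = 36936π.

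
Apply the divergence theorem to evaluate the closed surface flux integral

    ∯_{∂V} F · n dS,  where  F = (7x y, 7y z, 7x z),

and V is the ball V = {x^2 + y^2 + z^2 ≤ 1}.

By the divergence theorem,

    ∯_{∂V} F · n dS = ∭_V (∇ · F) dV.

Compute the divergence:
    ∇ · F = ∂F_x/∂x + ∂F_y/∂y + ∂F_z/∂z = 7y + 7z + 7x = 7x + 7y + 7z.

In spherical coordinates, x = ρ sin(φ) cos(θ), y = ρ sin(φ) sin(θ), z = ρ cos(φ), dV = ρ^2 sin(φ) dρ dφ dθ, with 0 ≤ ρ ≤ 1, 0 ≤ φ ≤ π, 0 ≤ θ ≤ 2π.

The integrand, after substitution and multiplying by the volume element, becomes (7ρ (sqrt(2)sin(φ)sin(θ + π/4) + cos(φ))) · ρ^2 sin(φ), so

    ∭_V (∇·F) dV = ∫_0^{2π} ∫_0^{π} ∫_0^{1} (7ρ (sqrt(2)sin(φ)sin(θ + π/4) + cos(φ))) · ρ^2 sin(φ) dρ dφ dθ.

Inner (ρ from 0 to 1): 7(sqrt(2)sin(φ)sin(θ + π/4) + cos(φ))sin(φ)/4.
Middle (φ from 0 to π): 7sqrt(2)π sin(θ + π/4)/8.
Outer (θ from 0 to 2π): 0.

Therefore ∯_{∂V} F · n dS = 0.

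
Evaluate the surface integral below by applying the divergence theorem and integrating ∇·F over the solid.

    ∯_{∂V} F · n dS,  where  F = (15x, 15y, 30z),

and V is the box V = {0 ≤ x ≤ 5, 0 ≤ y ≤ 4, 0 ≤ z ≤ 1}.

By the divergence theorem,

    ∯_{∂V} F · n dS = ∭_V (∇ · F) dV.

Compute the divergence:
    ∇ · F = ∂F_x/∂x + ∂F_y/∂y + ∂F_z/∂z = 15 + 15 + 30 = 60.

V is a rectangular box, so dV = dx dy dz with 0 ≤ x ≤ 5, 0 ≤ y ≤ 4, 0 ≤ z ≤ 1.

Integrate (60) over V as an iterated integral:

    ∭_V (∇·F) dV = ∫_0^{5} ∫_0^{4} ∫_0^{1} (60) dz dy dx.

Inner (z from 0 to 1): 60.
Middle (y from 0 to 4): 240.
Outer (x from 0 to 5): 1200.

Therefore ∯_{∂V} F · n dS = 1200.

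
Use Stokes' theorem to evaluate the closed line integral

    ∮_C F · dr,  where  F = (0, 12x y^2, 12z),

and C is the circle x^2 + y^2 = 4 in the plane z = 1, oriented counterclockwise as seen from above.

Let S be the flat disk x^2 + y^2 ≤ 4 in the plane z = 1, with upward unit normal n̂ = ẑ. By Stokes' theorem,

    ∮_C F · dr = ∬_S (∇ × F) · n̂ dS = ∬_D (curl F)_z dA,

where D is the disk x^2 + y^2 ≤ 4.

Compute the curl of F = (0, 12x y^2, 12z):
    (∇ × F)_x = ∂F_z/∂y - ∂F_y/∂z = 0,
    (∇ × F)_y = ∂F_x/∂z - ∂F_z/∂x = 0,
    (∇ × F)_z = ∂F_y/∂x - ∂F_x/∂y = 12y^2.

On z = 1, (curl F)_z = 12y^2.

Convert to polar (x = r cos θ, y = r sin θ, dA = r dr dθ); the integrand becomes 12r^2sin(θ)^2, so

    ∬_D (curl F)_z dA = ∫_0^{2π} ∫_0^{2} (12r^2sin(θ)^2) · r dr dθ.

Inner (r from 0 to 2): 48sin(θ)^2.
Outer (θ from 0 to 2π): 48π.

Therefore ∮_C F · dr = 48π.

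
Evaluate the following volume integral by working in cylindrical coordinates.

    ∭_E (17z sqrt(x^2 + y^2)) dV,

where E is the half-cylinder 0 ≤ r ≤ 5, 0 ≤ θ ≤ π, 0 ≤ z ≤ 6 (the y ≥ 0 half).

In cylindrical coordinates, x = r cos(θ), y = r sin(θ), z = z, and dV = r dr dθ dz.

The integrand becomes 17r z, so

    ∭_E (17z sqrt(x^2 + y^2)) dV = ∫_{0}^{π} ∫_{0}^{5} ∫_{0}^{6} (17r z) · r dz dr dθ.

Inner (z): 306r^2.
Middle (r from 0 to 5): 12750.
Outer (θ): 12750π.

Therefore the triple integral equals 12750π.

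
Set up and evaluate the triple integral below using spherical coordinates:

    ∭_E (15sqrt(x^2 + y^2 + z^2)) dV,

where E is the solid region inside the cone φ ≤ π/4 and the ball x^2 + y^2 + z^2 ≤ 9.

In spherical coordinates, x = ρ sin(φ) cos(θ), y = ρ sin(φ) sin(θ), z = ρ cos(φ), and dV = ρ^2 sin(φ) dρ dφ dθ.

The integrand becomes 15ρ, so

    ∭_E (15sqrt(x^2 + y^2 + z^2)) dV = ∫_{0}^{2π} ∫_{0}^{π/4} ∫_{0}^{3} (15ρ) · ρ^2 sin(φ) dρ dφ dθ.

Inner (ρ): 1215sin(φ)/4.
Middle (φ): 1215/4 - 1215sqrt(2)/8.
Outer (θ): 1215π (2 - sqrt(2))/4.

Therefore the triple integral equals 1215π (2 - sqrt(2))/4.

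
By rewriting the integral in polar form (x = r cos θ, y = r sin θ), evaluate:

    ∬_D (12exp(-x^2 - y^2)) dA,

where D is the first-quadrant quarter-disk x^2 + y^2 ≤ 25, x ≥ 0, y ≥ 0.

The region D is 0 ≤ r ≤ 5, 0 ≤ θ ≤ π/2 in polar coordinates, where x = r cos(θ), y = r sin(θ), and dA = r dr dθ.

Under the substitution, the integrand becomes 12exp(-r^2), so

    ∬_D (12exp(-x^2 - y^2)) dA = ∫_{0}^{π/2} ∫_{0}^{5} (12exp(-r^2)) · r dr dθ.

Inner integral (in r): ∫_{0}^{5} (12exp(-r^2)) · r dr = 6 - 6exp(-25).

Outer integral (in θ): ∫_{0}^{π/2} (6 - 6exp(-25)) dθ = -3π exp(-25) + 3π.

Therefore ∬_D (12exp(-x^2 - y^2)) dA = -3π exp(-25) + 3π.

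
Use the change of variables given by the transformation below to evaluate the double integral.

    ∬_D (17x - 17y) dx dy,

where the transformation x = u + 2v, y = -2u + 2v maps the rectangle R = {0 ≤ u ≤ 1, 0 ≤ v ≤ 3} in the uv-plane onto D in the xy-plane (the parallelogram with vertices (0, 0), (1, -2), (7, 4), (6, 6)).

Compute the Jacobian determinant of (x, y) with respect to (u, v):

    ∂(x,y)/∂(u,v) = | 1  2 | = (1)(2) - (2)(-2) = 6.
                   | -2  2 |

Its absolute value is |J| = 6 (the area scaling factor).

Substituting x = u + 2v, y = -2u + 2v into the integrand,

    17x - 17y → 51u,

so the integral becomes

    ∬_R (51u) · |J| du dv = ∫_0^1 ∫_0^3 (306u) dv du.

Inner (v): 918u.
Outer (u): 459.

Therefore ∬_D (17x - 17y) dx dy = 459.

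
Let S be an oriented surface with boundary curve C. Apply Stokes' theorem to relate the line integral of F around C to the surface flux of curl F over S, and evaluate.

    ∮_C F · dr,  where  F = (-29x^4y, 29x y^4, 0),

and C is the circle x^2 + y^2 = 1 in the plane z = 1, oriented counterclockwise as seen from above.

Let S be the flat disk x^2 + y^2 ≤ 1 in the plane z = 1, with upward unit normal n̂ = ẑ. By Stokes' theorem,

    ∮_C F · dr = ∬_S (∇ × F) · n̂ dS = ∬_D (curl F)_z dA,

where D is the disk x^2 + y^2 ≤ 1.

Compute the curl of F = (-29x^4y, 29x y^4, 0):
    (∇ × F)_x = ∂F_z/∂y - ∂F_y/∂z = 0,
    (∇ × F)_y = ∂F_x/∂z - ∂F_z/∂x = 0,
    (∇ × F)_z = ∂F_y/∂x - ∂F_x/∂y = 29x^4 + 29y^4.

On z = 1, (curl F)_z = 29x^4 + 29y^4.

Convert to polar (x = r cos θ, y = r sin θ, dA = r dr dθ); the integrand becomes 29r^4(sin(θ)^4 + cos(θ)^4), so

    ∬_D (curl F)_z dA = ∫_0^{2π} ∫_0^{1} (29r^4(sin(θ)^4 + cos(θ)^4)) · r dr dθ.

Inner (r from 0 to 1): 29sin(θ)^4/6 + 29cos(θ)^4/6.
Outer (θ from 0 to 2π): 29π/4.

Therefore ∮_C F · dr = 29π/4.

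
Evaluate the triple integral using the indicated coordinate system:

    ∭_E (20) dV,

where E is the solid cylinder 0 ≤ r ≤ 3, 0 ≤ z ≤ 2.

In cylindrical coordinates, x = r cos(θ), y = r sin(θ), z = z, and dV = r dr dθ dz.

The integrand becomes 20, so

    ∭_E (20) dV = ∫_{0}^{2π} ∫_{0}^{3} ∫_{0}^{2} (20) · r dz dr dθ.

Inner (z): 40r.
Middle (r from 0 to 3): 180.
Outer (θ): 360π.

Therefore the triple integral equals 360π.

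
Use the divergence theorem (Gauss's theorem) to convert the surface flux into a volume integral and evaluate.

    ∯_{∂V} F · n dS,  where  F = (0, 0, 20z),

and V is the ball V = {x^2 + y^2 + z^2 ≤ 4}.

By the divergence theorem,

    ∯_{∂V} F · n dS = ∭_V (∇ · F) dV.

Compute the divergence:
    ∇ · F = ∂F_x/∂x + ∂F_y/∂y + ∂F_z/∂z = 0 + 0 + 20 = 20.

In spherical coordinates, x = ρ sin(φ) cos(θ), y = ρ sin(φ) sin(θ), z = ρ cos(φ), dV = ρ^2 sin(φ) dρ dφ dθ, with 0 ≤ ρ ≤ 2, 0 ≤ φ ≤ π, 0 ≤ θ ≤ 2π.

The integrand, after substitution and multiplying by the volume element, becomes (20) · ρ^2 sin(φ), so

    ∭_V (∇·F) dV = ∫_0^{2π} ∫_0^{π} ∫_0^{2} (20) · ρ^2 sin(φ) dρ dφ dθ.

Inner (ρ from 0 to 2): 160sin(φ)/3.
Middle (φ from 0 to π): 320/3.
Outer (θ from 0 to 2π): 640π/3.

Therefore ∯_{∂V} F · n dS = 640π/3.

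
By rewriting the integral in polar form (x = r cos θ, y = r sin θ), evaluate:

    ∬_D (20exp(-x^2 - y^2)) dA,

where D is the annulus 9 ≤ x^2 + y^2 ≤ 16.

The region D is 3 ≤ r ≤ 4, 0 ≤ θ ≤ 2π in polar coordinates, where x = r cos(θ), y = r sin(θ), and dA = r dr dθ.

Under the substitution, the integrand becomes 20exp(-r^2), so

    ∬_D (20exp(-x^2 - y^2)) dA = ∫_{0}^{2π} ∫_{3}^{4} (20exp(-r^2)) · r dr dθ.

Inner integral (in r): ∫_{3}^{4} (20exp(-r^2)) · r dr = -(10 - 10exp(7))exp(-16).

Outer integral (in θ): ∫_{0}^{2π} (-(10 - 10exp(7))exp(-16)) dθ = -20π (1 - exp(7))exp(-16).

Therefore ∬_D (20exp(-x^2 - y^2)) dA = -20π (1 - exp(7))exp(-16).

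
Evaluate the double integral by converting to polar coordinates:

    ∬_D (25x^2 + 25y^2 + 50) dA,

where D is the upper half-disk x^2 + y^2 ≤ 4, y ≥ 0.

The region D is 0 ≤ r ≤ 2, 0 ≤ θ ≤ π in polar coordinates, where x = r cos(θ), y = r sin(θ), and dA = r dr dθ.

Under the substitution, the integrand becomes 25r^2 + 50, so

    ∬_D (25x^2 + 25y^2 + 50) dA = ∫_{0}^{π} ∫_{0}^{2} (25r^2 + 50) · r dr dθ.

Inner integral (in r): ∫_{0}^{2} (25r^2 + 50) · r dr = 200.

Outer integral (in θ): ∫_{0}^{π} (200) dθ = 200π.

Therefore ∬_D (25x^2 + 25y^2 + 50) dA = 200π.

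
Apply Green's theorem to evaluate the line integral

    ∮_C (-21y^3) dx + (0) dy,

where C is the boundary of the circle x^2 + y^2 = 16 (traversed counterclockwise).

Green's theorem converts the closed line integral into a double integral over the enclosed region D:

    ∮_C P dx + Q dy = ∬_D (∂Q/∂x - ∂P/∂y) dA.

Here P = -21y^3, Q = 0, so

    ∂Q/∂x = 0,    ∂P/∂y = -63y^2,
    ∂Q/∂x - ∂P/∂y = 63y^2.

D is the region x^2 + y^2 ≤ 16. Evaluating the double integral:

In polar coordinates (x = r cos θ, y = r sin θ, dA = r dr dθ) the integrand becomes 63r^2sin(θ)^2, so

    ∬_D (63y^2) dA = ∫_0^{2π} ∫_0^{4} (63r^2sin(θ)^2) · r dr dθ.

Inner (r from 0 to 4): 4032sin(θ)^2.
Outer (θ from 0 to 2π): 4032π.

Therefore ∮_C P dx + Q dy = 4032π.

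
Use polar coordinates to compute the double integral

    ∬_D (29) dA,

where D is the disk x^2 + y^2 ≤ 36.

The region D is 0 ≤ r ≤ 6, 0 ≤ θ ≤ 2π in polar coordinates, where x = r cos(θ), y = r sin(θ), and dA = r dr dθ.

Under the substitution, the integrand becomes 29, so

    ∬_D (29) dA = ∫_{0}^{2π} ∫_{0}^{6} (29) · r dr dθ.

Inner integral (in r): ∫_{0}^{6} (29) · r dr = 522.

Outer integral (in θ): ∫_{0}^{2π} (522) dθ = 1044π.

Therefore ∬_D (29) dA = 1044π.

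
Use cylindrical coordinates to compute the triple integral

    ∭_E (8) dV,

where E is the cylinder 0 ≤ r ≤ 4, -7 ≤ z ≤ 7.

In cylindrical coordinates, x = r cos(θ), y = r sin(θ), z = z, and dV = r dr dθ dz.

The integrand becomes 8, so

    ∭_E (8) dV = ∫_{0}^{2π} ∫_{0}^{4} ∫_{-7}^{7} (8) · r dz dr dθ.

Inner (z): 112r.
Middle (r from 0 to 4): 896.
Outer (θ): 1792π.

Therefore the triple integral equals 1792π.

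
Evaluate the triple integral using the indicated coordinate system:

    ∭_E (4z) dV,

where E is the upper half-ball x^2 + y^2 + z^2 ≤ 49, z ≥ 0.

In spherical coordinates, x = ρ sin(φ) cos(θ), y = ρ sin(φ) sin(θ), z = ρ cos(φ), and dV = ρ^2 sin(φ) dρ dφ dθ.

The integrand becomes 4ρ cos(φ), so

    ∭_E (4z) dV = ∫_{0}^{2π} ∫_{0}^{π/2} ∫_{0}^{7} (4ρ cos(φ)) · ρ^2 sin(φ) dρ dφ dθ.

Inner (ρ): 2401sin(2φ)/2.
Middle (φ): 2401/2.
Outer (θ): 2401π.

Therefore the triple integral equals 2401π.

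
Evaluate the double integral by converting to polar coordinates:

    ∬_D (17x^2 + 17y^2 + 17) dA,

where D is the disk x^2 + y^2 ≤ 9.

The region D is 0 ≤ r ≤ 3, 0 ≤ θ ≤ 2π in polar coordinates, where x = r cos(θ), y = r sin(θ), and dA = r dr dθ.

Under the substitution, the integrand becomes 17r^2 + 17, so

    ∬_D (17x^2 + 17y^2 + 17) dA = ∫_{0}^{2π} ∫_{0}^{3} (17r^2 + 17) · r dr dθ.

Inner integral (in r): ∫_{0}^{3} (17r^2 + 17) · r dr = 1683/4.

Outer integral (in θ): ∫_{0}^{2π} (1683/4) dθ = 1683π/2.

Therefore ∬_D (17x^2 + 17y^2 + 17) dA = 1683π/2.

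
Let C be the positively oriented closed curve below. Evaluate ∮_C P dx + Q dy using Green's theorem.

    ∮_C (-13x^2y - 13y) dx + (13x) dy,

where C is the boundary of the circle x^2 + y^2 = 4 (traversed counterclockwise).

Green's theorem converts the closed line integral into a double integral over the enclosed region D:

    ∮_C P dx + Q dy = ∬_D (∂Q/∂x - ∂P/∂y) dA.

Here P = -13x^2y - 13y, Q = 13x, so

    ∂Q/∂x = 13,    ∂P/∂y = -13x^2 - 13,
    ∂Q/∂x - ∂P/∂y = 13x^2 + 26.

D is the region x^2 + y^2 ≤ 4. Evaluating the double integral:

In polar coordinates (x = r cos θ, y = r sin θ, dA = r dr dθ) the integrand becomes 13r^2cos(θ)^2 + 26, so

    ∬_D (13x^2 + 26) dA = ∫_0^{2π} ∫_0^{2} (13r^2cos(θ)^2 + 26) · r dr dθ.

Inner (r from 0 to 2): 52cos(θ)^2 + 52.
Outer (θ from 0 to 2π): 156π.

Therefore ∮_C P dx + Q dy = 156π.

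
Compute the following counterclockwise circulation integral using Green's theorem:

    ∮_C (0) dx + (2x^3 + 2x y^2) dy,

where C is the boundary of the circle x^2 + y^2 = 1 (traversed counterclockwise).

Green's theorem converts the closed line integral into a double integral over the enclosed region D:

    ∮_C P dx + Q dy = ∬_D (∂Q/∂x - ∂P/∂y) dA.

Here P = 0, Q = 2x^3 + 2x y^2, so

    ∂Q/∂x = 6x^2 + 2y^2,    ∂P/∂y = 0,
    ∂Q/∂x - ∂P/∂y = 6x^2 + 2y^2.

D is the region x^2 + y^2 ≤ 1. Evaluating the double integral:

In polar coordinates (x = r cos θ, y = r sin θ, dA = r dr dθ) the integrand becomes 2r^2(cos(2θ) + 2), so

    ∬_D (6x^2 + 2y^2) dA = ∫_0^{2π} ∫_0^{1} (2r^2(cos(2θ) + 2)) · r dr dθ.

Inner (r from 0 to 1): cos(θ)^2 + 1/2.
Outer (θ from 0 to 2π): 2π.

Therefore ∮_C P dx + Q dy = 2π.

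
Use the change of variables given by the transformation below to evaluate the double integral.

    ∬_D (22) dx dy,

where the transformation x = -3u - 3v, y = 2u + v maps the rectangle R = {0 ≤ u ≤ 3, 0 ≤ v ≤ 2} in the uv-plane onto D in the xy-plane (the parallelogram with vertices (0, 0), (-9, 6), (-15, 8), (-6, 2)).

Compute the Jacobian determinant of (x, y) with respect to (u, v):

    ∂(x,y)/∂(u,v) = | -3  -3 | = (-3)(1) - (-3)(2) = 3.
                   | 2  1 |

Its absolute value is |J| = 3 (the area scaling factor).

Substituting x = -3u - 3v, y = 2u + v into the integrand,

    22 → 22,

so the integral becomes

    ∬_R (22) · |J| du dv = ∫_0^3 ∫_0^2 (66) dv du.

Inner (v): 132.
Outer (u): 396.

Therefore ∬_D (22) dx dy = 396.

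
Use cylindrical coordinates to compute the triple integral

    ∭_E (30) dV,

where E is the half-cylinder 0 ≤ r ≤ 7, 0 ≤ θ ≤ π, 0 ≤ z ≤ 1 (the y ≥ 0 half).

In cylindrical coordinates, x = r cos(θ), y = r sin(θ), z = z, and dV = r dr dθ dz.

The integrand becomes 30, so

    ∭_E (30) dV = ∫_{0}^{π} ∫_{0}^{7} ∫_{0}^{1} (30) · r dz dr dθ.

Inner (z): 30r.
Middle (r from 0 to 7): 735.
Outer (θ): 735π.

Therefore the triple integral equals 735π.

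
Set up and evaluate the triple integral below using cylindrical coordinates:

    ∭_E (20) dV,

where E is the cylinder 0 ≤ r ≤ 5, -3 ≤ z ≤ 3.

In cylindrical coordinates, x = r cos(θ), y = r sin(θ), z = z, and dV = r dr dθ dz.

The integrand becomes 20, so

    ∭_E (20) dV = ∫_{0}^{2π} ∫_{0}^{5} ∫_{-3}^{3} (20) · r dz dr dθ.

Inner (z): 120r.
Middle (r from 0 to 5): 1500.
Outer (θ): 3000π.

Therefore the triple integral equals 3000π.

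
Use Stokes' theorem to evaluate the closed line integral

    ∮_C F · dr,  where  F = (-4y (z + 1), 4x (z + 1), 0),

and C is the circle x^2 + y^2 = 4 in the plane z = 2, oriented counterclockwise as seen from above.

Let S be the flat disk x^2 + y^2 ≤ 4 in the plane z = 2, with upward unit normal n̂ = ẑ. By Stokes' theorem,

    ∮_C F · dr = ∬_S (∇ × F) · n̂ dS = ∬_D (curl F)_z dA,

where D is the disk x^2 + y^2 ≤ 4.

Compute the curl of F = (-4y (z + 1), 4x (z + 1), 0):
    (∇ × F)_x = ∂F_z/∂y - ∂F_y/∂z = -4x,
    (∇ × F)_y = ∂F_x/∂z - ∂F_z/∂x = -4y,
    (∇ × F)_z = ∂F_y/∂x - ∂F_x/∂y = 8z + 8.

On z = 2, (curl F)_z = 24.

Convert to polar (x = r cos θ, y = r sin θ, dA = r dr dθ); the integrand becomes 24, so

    ∬_D (curl F)_z dA = ∫_0^{2π} ∫_0^{2} (24) · r dr dθ.

Inner (r from 0 to 2): 48.
Outer (θ from 0 to 2π): 96π.

Therefore ∮_C F · dr = 96π.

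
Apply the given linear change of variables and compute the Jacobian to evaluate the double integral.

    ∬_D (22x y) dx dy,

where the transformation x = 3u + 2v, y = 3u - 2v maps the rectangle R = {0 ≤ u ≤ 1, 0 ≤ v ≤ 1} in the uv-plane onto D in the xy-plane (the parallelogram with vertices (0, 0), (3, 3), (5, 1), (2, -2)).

Compute the Jacobian determinant of (x, y) with respect to (u, v):

    ∂(x,y)/∂(u,v) = | 3  2 | = (3)(-2) - (2)(3) = -12.
                   | 3  -2 |

Its absolute value is |J| = 12 (the area scaling factor).

Substituting x = 3u + 2v, y = 3u - 2v into the integrand,

    22x y → 198u^2 - 88v^2,

so the integral becomes

    ∬_R (198u^2 - 88v^2) · |J| du dv = ∫_0^1 ∫_0^1 (2376u^2 - 1056v^2) dv du.

Inner (v): 2376u^2 - 352.
Outer (u): 440.

Therefore ∬_D (22x y) dx dy = 440.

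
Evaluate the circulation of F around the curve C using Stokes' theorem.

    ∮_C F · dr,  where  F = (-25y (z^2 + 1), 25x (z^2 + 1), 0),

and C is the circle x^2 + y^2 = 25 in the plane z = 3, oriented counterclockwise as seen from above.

Let S be the flat disk x^2 + y^2 ≤ 25 in the plane z = 3, with upward unit normal n̂ = ẑ. By Stokes' theorem,

    ∮_C F · dr = ∬_S (∇ × F) · n̂ dS = ∬_D (curl F)_z dA,

where D is the disk x^2 + y^2 ≤ 25.

Compute the curl of F = (-25y (z^2 + 1), 25x (z^2 + 1), 0):
    (∇ × F)_x = ∂F_z/∂y - ∂F_y/∂z = -50x z,
    (∇ × F)_y = ∂F_x/∂z - ∂F_z/∂x = -50y z,
    (∇ × F)_z = ∂F_y/∂x - ∂F_x/∂y = 50z^2 + 50.

On z = 3, (curl F)_z = 500.

Convert to polar (x = r cos θ, y = r sin θ, dA = r dr dθ); the integrand becomes 500, so

    ∬_D (curl F)_z dA = ∫_0^{2π} ∫_0^{5} (500) · r dr dθ.

Inner (r from 0 to 5): 6250.
Outer (θ from 0 to 2π): 12500π.

Therefore ∮_C F · dr = 12500π.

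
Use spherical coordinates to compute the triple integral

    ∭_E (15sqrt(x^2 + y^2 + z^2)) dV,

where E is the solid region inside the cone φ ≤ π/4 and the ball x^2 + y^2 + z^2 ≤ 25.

In spherical coordinates, x = ρ sin(φ) cos(θ), y = ρ sin(φ) sin(θ), z = ρ cos(φ), and dV = ρ^2 sin(φ) dρ dφ dθ.

The integrand becomes 15ρ, so

    ∭_E (15sqrt(x^2 + y^2 + z^2)) dV = ∫_{0}^{2π} ∫_{0}^{π/4} ∫_{0}^{5} (15ρ) · ρ^2 sin(φ) dρ dφ dθ.

Inner (ρ): 9375sin(φ)/4.
Middle (φ): 9375/4 - 9375sqrt(2)/8.
Outer (θ): 9375π (2 - sqrt(2))/4.

Therefore the triple integral equals 9375π (2 - sqrt(2))/4.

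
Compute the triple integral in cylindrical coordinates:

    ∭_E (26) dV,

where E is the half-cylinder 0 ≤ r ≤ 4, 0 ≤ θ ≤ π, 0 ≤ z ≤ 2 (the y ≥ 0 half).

In cylindrical coordinates, x = r cos(θ), y = r sin(θ), z = z, and dV = r dr dθ dz.

The integrand becomes 26, so

    ∭_E (26) dV = ∫_{0}^{π} ∫_{0}^{4} ∫_{0}^{2} (26) · r dz dr dθ.

Inner (z): 52r.
Middle (r from 0 to 4): 416.
Outer (θ): 416π.

Therefore the triple integral equals 416π.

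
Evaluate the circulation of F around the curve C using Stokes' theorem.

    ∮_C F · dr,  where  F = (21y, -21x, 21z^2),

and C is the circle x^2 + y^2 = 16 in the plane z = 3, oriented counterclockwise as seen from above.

Let S be the flat disk x^2 + y^2 ≤ 16 in the plane z = 3, with upward unit normal n̂ = ẑ. By Stokes' theorem,

    ∮_C F · dr = ∬_S (∇ × F) · n̂ dS = ∬_D (curl F)_z dA,

where D is the disk x^2 + y^2 ≤ 16.

Compute the curl of F = (21y, -21x, 21z^2):
    (∇ × F)_x = ∂F_z/∂y - ∂F_y/∂z = 0,
    (∇ × F)_y = ∂F_x/∂z - ∂F_z/∂x = 0,
    (∇ × F)_z = ∂F_y/∂x - ∂F_x/∂y = -42.

On z = 3, (curl F)_z = -42.

Convert to polar (x = r cos θ, y = r sin θ, dA = r dr dθ); the integrand becomes -42, so

    ∬_D (curl F)_z dA = ∫_0^{2π} ∫_0^{4} (-42) · r dr dθ.

Inner (r from 0 to 4): -336.
Outer (θ from 0 to 2π): -672π.

Therefore ∮_C F · dr = -672π.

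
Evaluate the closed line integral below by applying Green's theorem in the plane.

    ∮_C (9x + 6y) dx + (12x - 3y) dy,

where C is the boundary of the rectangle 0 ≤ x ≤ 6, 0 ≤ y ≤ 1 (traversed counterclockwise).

Green's theorem converts the closed line integral into a double integral over the enclosed region D:

    ∮_C P dx + Q dy = ∬_D (∂Q/∂x - ∂P/∂y) dA.

Here P = 9x + 6y, Q = 12x - 3y, so

    ∂Q/∂x = 12,    ∂P/∂y = 6,
    ∂Q/∂x - ∂P/∂y = 6.

D is the region 0 ≤ x ≤ 6, 0 ≤ y ≤ 1. Evaluating the double integral:

    ∬_D (6) dA = ∫_0^{6} ∫_0^{1} (6) dy dx.

Inner (y from 0 to 1): 6.
Outer (x from 0 to 6): 36.

Therefore ∮_C P dx + Q dy = 36.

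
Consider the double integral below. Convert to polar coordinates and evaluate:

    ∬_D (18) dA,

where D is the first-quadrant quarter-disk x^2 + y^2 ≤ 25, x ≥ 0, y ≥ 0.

The region D is 0 ≤ r ≤ 5, 0 ≤ θ ≤ π/2 in polar coordinates, where x = r cos(θ), y = r sin(θ), and dA = r dr dθ.

Under the substitution, the integrand becomes 18, so

    ∬_D (18) dA = ∫_{0}^{π/2} ∫_{0}^{5} (18) · r dr dθ.

Inner integral (in r): ∫_{0}^{5} (18) · r dr = 225.

Outer integral (in θ): ∫_{0}^{π/2} (225) dθ = 225π/2.

Therefore ∬_D (18) dA = 225π/2.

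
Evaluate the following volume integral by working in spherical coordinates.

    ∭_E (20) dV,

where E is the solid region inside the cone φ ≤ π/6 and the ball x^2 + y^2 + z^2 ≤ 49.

In spherical coordinates, x = ρ sin(φ) cos(θ), y = ρ sin(φ) sin(θ), z = ρ cos(φ), and dV = ρ^2 sin(φ) dρ dφ dθ.

The integrand becomes 20, so

    ∭_E (20) dV = ∫_{0}^{2π} ∫_{0}^{π/6} ∫_{0}^{7} (20) · ρ^2 sin(φ) dρ dφ dθ.

Inner (ρ): 6860sin(φ)/3.
Middle (φ): 6860/3 - 3430sqrt(3)/3.
Outer (θ): 6860π (2 - sqrt(3))/3.

Therefore the triple integral equals 6860π (2 - sqrt(3))/3.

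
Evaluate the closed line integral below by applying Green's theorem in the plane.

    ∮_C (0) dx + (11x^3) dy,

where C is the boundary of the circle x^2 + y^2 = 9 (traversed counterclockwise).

Green's theorem converts the closed line integral into a double integral over the enclosed region D:

    ∮_C P dx + Q dy = ∬_D (∂Q/∂x - ∂P/∂y) dA.

Here P = 0, Q = 11x^3, so

    ∂Q/∂x = 33x^2,    ∂P/∂y = 0,
    ∂Q/∂x - ∂P/∂y = 33x^2.

D is the region x^2 + y^2 ≤ 9. Evaluating the double integral:

In polar coordinates (x = r cos θ, y = r sin θ, dA = r dr dθ) the integrand becomes 33r^2cos(θ)^2, so

    ∬_D (33x^2) dA = ∫_0^{2π} ∫_0^{3} (33r^2cos(θ)^2) · r dr dθ.

Inner (r from 0 to 3): 2673cos(θ)^2/4.
Outer (θ from 0 to 2π): 2673π/4.

Therefore ∮_C P dx + Q dy = 2673π/4.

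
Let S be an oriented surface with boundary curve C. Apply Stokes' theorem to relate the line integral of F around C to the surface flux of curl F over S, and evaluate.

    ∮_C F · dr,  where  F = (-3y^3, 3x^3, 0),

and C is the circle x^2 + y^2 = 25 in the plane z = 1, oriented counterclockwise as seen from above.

Let S be the flat disk x^2 + y^2 ≤ 25 in the plane z = 1, with upward unit normal n̂ = ẑ. By Stokes' theorem,

    ∮_C F · dr = ∬_S (∇ × F) · n̂ dS = ∬_D (curl F)_z dA,

where D is the disk x^2 + y^2 ≤ 25.

Compute the curl of F = (-3y^3, 3x^3, 0):
    (∇ × F)_x = ∂F_z/∂y - ∂F_y/∂z = 0,
    (∇ × F)_y = ∂F_x/∂z - ∂F_z/∂x = 0,
    (∇ × F)_z = ∂F_y/∂x - ∂F_x/∂y = 9x^2 + 9y^2.

On z = 1, (curl F)_z = 9x^2 + 9y^2.

Convert to polar (x = r cos θ, y = r sin θ, dA = r dr dθ); the integrand becomes 9r^2, so

    ∬_D (curl F)_z dA = ∫_0^{2π} ∫_0^{5} (9r^2) · r dr dθ.

Inner (r from 0 to 5): 5625/4.
Outer (θ from 0 to 2π): 5625π/2.

Therefore ∮_C F · dr = 5625π/2.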